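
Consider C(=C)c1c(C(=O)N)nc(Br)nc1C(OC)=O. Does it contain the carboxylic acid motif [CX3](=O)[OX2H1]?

The pattern [CX3](=O)[OX2H1] describes an sp2 carbon double-bonded to O and single-bonded to an -OH oxygen — a carboxylic acid.
The closest candidate here is a primary amide (-C(=O)NH2), but the carbonyl is bonded to N, not to an -OH oxygen. No other fragment satisfies the full query, so there is no match.

No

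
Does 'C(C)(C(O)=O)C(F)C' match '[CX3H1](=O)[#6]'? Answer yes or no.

The pattern [CX3H1](=O)[#6] describes an sp2 carbon with one H, double-bonded to O and single-bonded to carbon — an aldehyde.
The closest candidate here is a carboxylic acid group (-C(=O)OH), but the carbonyl carbon has H0 and is bonded to O, not H1. No other fragment satisfies the full query, so there is no match.

No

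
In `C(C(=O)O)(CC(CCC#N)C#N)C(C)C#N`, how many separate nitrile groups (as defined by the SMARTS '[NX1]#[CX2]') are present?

[NX1]#[CX2] is the SMARTS for a nitrile: a nitrogen triple-bonded to a two-connected carbon.
The molecule carries 3 separate instances of a nitrile (-C#N) meeting every constraint; each maps to a distinct set of atoms, giving 3 matches.

3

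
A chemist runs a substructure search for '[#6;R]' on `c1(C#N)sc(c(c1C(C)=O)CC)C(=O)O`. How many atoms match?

4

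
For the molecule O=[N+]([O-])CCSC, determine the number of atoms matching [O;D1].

2

Check the 7 heavy atoms by environment: 2× C (D2) → no; 1× S (D2) → no; 1× C (D1) → no; 1× N (charge +1, D3) → no; 1× O (charge -1, D1) → match; 1× O (D1) → match.
Summing the matching environments: 1 + 1 = 2 matching atoms.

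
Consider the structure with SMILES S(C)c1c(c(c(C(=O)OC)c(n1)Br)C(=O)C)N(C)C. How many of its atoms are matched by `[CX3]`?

The query [CX3] means: C with X3: aliphatic carbon with exactly 3 total connections.
Check the 19 heavy atoms by environment: 1× n (aromatic, X2) → no; 5× c (aromatic, X3) → no; 2× C (X3) → match; 2× O (X1) → no; 1× O (X2) → no; 5× C (X4) → no; 1× S (X2) → no; 1× N (X3) → no; 1× Br (X1) → no.
That gives 2 matching atoms.

2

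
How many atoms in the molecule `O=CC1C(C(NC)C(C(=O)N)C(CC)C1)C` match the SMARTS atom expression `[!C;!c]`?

4

The query [!C;!c] means: neither aliphatic nor aromatic carbon — same as [!#6].
Check the 16 heavy atoms by environment: 12× C → no; 2× O → match; 2× N → match.
Summing the matching environments: 2 + 2 = 4 matching atoms.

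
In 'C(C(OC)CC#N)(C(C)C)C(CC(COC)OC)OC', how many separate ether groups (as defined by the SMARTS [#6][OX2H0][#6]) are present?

[#6][OX2H0][#6] is the SMARTS for an ether: an aliphatic oxygen bridging two carbons with no H on the oxygen.
The molecule carries 4 separate instances of a methoxy ether (-OCH3) meeting every constraint; each maps to a distinct set of atoms, giving 4 matches.

4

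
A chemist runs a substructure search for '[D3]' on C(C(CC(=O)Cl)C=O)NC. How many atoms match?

2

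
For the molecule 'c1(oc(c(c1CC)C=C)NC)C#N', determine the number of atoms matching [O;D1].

Check the 13 heavy atoms by environment: 1× o (aromatic, D2) → no; 4× c (aromatic, D3) → no; 3× C (D2) → no; 3× C (D1) → no; 1× N (D2) → no; 1× N (D1) → no.
No environment satisfies the query, so 0 matching atoms.

0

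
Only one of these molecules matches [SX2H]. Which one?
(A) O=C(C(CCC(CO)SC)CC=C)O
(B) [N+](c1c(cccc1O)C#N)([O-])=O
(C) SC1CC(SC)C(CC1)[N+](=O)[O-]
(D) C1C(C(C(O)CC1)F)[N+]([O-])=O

[SX2H] describes an aliphatic sulfur with two connections, one being H (a thiol).
(A) has a methylthio ether (-SCH3) but the sulfur has H0 (bonded to two carbons), not H1.
(B) has a hydroxyl group (-OH) but it is an -OH, not an -SH.
(C) contains a thiol (-SH), which satisfies every atom and bond constraint.
(D) has a hydroxyl group (-OH) but it is an -OH, not an -SH.
So the answer is (C).

C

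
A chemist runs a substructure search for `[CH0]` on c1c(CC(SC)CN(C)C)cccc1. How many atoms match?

0

The query [CH0] means: aliphatic carbon with no attached hydrogen.
Check the 14 heavy atoms by environment: 2× C (H2) → no; 1× C (H1) → no; 1× S (H0) → no; 3× C (H3) → no; 1× N (H0) → no; 1× c (aromatic, H0) → no; 5× c (aromatic, H1) → no.
No environment satisfies the query, so 0 matching atoms.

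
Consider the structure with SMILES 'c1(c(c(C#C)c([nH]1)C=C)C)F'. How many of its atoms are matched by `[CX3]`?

2

The query [CX3] means: C with X3: aliphatic carbon with exactly 3 total connections.
Check the 11 heavy atoms by environment: 1× n (aromatic, X3) → no; 4× c (aromatic, X3) → no; 2× C (X3) → match; 2× C (X2) → no; 1× F (X1) → no; 1× C (X4) → no.
That gives 2 matching atoms.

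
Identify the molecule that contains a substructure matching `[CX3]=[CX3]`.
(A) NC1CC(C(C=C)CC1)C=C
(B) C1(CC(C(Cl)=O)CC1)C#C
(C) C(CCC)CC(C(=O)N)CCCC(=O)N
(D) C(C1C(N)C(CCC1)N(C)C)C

A

[CX3]=[CX3] describes a non-aromatic C=C double bond between two sp2 carbons (an alkene).
(A) contains a vinyl group (-CH=CH2), which satisfies every atom and bond constraint.
(B) has an ethynyl group (-C#CH) but the C-C bond is a triple bond, not a double bond.
(C) has an ethyl group (-CH2CH3) but its C-C bond is a single bond between CX4 carbons, not CX3=CX3.
(D) has an ethyl group (-CH2CH3) but its C-C bond is a single bond between CX4 carbons, not CX3=CX3.
So the answer is (A).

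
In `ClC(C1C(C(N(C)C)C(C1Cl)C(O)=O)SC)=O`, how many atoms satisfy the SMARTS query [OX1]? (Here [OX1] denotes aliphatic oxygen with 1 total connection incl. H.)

2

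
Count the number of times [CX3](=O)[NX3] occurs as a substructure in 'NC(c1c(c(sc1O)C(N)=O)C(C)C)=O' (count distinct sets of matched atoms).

2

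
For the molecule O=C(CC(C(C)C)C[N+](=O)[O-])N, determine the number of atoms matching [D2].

2

Check the 12 heavy atoms by environment: 2× C (D2) → match; 3× C (D3) → no; 1× N (charge +1, D3) → no; 1× O (charge -1, D1) → no; 2× O (D1) → no; 1× N (D1) → no; 2× C (D1) → no.
That gives 2 matching atoms.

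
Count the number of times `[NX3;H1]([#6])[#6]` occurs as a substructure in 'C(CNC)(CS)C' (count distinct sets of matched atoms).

[NX3;H1]([#6])[#6] is the SMARTS for a secondary amine: a trivalent nitrogen with one H, bonded to two carbons.
Exactly one fragment in the molecule meets all constraints, giving 1 match.

1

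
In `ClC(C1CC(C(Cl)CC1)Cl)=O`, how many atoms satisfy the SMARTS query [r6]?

6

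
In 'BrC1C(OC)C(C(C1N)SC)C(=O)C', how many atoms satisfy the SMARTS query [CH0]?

Check the 14 heavy atoms by environment: 5× C (H1) → no; 1× Br (H0) → no; 2× O (H0) → no; 3× C (H3) → no; 1× C (H0) → match; 1× S (H0) → no; 1× N (H2) → no.
That gives 1 matching atom.

1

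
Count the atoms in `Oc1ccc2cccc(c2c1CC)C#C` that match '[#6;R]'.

10

Check the 15 heavy atoms by environment: 10× c (aromatic, in 6-ring) → match; 4× C (acyclic) → no; 1× O (acyclic) → no.
That gives 10 matching atoms.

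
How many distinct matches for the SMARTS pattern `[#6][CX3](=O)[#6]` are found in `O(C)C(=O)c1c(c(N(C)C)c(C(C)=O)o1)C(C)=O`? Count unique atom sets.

2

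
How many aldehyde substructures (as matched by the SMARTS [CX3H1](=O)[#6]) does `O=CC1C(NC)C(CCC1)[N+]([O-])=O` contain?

[CX3H1](=O)[#6] is the SMARTS for an aldehyde: an sp2 carbon with one H, double-bonded to O and single-bonded to carbon.
Exactly one fragment in the molecule meets all constraints, giving 1 match.

1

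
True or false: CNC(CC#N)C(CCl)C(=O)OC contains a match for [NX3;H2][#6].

The pattern [NX3;H2][#6] describes a trivalent nitrogen with two H attached to carbon — a primary amine.
The closest candidate here is an N-methylamino group (-NHCH3), but the nitrogen bears two carbons and only one H (H1), not H2. No other fragment satisfies the full query, so there is no match.

False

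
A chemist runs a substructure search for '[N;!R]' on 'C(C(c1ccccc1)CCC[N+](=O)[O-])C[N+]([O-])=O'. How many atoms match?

The query [N;!R] means: aliphatic nitrogen not in a ring.
Check the 18 heavy atoms by environment: 6× C (acyclic) → no; 2× N (charge +1, acyclic) → match; 2× O (charge -1, acyclic) → no; 2× O (acyclic) → no; 6× c (aromatic, in 6-ring) → no.
That gives 2 matching atoms.

2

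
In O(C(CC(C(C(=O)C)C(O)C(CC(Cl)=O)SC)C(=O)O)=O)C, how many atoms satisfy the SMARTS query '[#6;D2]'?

2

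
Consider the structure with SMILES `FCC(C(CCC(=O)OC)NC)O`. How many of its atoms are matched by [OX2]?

2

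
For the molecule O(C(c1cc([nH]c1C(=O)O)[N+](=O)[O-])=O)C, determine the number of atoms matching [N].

The query [N] means: uppercase N matches aliphatic (non-aromatic) nitrogen only.
Check the 15 heavy atoms by environment: 1× n (aromatic) → no; 4× c (aromatic) → no; 3× C → no; 5× O → no; 1× N (charge +1) → match; 1× O (charge -1) → no.
That gives 1 matching atom.

1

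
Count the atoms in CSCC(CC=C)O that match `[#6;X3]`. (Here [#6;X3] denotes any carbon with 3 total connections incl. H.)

2

The query [#6;X3] means: any carbon (aromatic or not) with three total connections.
Check the 8 heavy atoms by environment: 4× C (X4) → no; 2× C (X3) → match; 1× S (X2) → no; 1× O (X2) → no.
That gives 2 matching atoms.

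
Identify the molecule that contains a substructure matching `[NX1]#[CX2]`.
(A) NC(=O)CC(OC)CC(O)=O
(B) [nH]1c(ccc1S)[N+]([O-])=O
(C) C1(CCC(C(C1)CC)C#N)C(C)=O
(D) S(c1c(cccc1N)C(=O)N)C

C

[NX1]#[CX2] describes a nitrogen triple-bonded to a two-connected carbon (a nitrile).
(A) has a primary amide (-C(=O)NH2) but the nitrogen is NX3, not NX1.
(B) has a nitro group (-[N+](=O)[O-]) but there is no C#N triple bond.
(C) contains a nitrile (-C#N), which satisfies every atom and bond constraint.
(D) has a primary amide (-C(=O)NH2) but the nitrogen is NX3, not NX1.
So the answer is (C).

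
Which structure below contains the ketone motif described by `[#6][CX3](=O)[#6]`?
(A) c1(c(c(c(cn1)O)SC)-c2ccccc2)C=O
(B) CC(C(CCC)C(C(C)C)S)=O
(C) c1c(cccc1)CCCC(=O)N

[#6][CX3](=O)[#6] describes a carbonyl carbon (no H) flanked by two carbons (a ketone).
(A) has an aldehyde (-CHO) but the carbonyl carbon has H1, so it is not flanked by two carbons.
(B) contains an acetyl/ketone group (-C(=O)CH3), which satisfies every atom and bond constraint.
(C) has a primary amide (-C(=O)NH2) but one neighbour of the carbonyl carbon is N, not C.
So the answer is (B).

B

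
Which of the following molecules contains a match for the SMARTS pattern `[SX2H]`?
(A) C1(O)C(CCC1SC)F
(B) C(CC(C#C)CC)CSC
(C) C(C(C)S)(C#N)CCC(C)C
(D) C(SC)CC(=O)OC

[SX2H] describes an aliphatic sulfur with two connections, one being H (a thiol).
(A) has a methylthio ether (-SCH3) but the sulfur has H0 (bonded to two carbons), not H1.
(B) has a methylthio ether (-SCH3) but the sulfur has H0 (bonded to two carbons), not H1.
(C) contains a thiol (-SH), which satisfies every atom and bond constraint.
(D) has a methylthio ether (-SCH3) but the sulfur has H0 (bonded to two carbons), not H1.
So the answer is (C).

C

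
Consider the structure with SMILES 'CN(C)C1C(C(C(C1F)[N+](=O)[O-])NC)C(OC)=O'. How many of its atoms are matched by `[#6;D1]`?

4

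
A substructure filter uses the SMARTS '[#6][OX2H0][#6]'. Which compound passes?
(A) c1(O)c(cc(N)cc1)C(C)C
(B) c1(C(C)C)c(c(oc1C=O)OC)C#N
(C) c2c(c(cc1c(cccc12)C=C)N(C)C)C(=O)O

[#6][OX2H0][#6] describes an aliphatic oxygen bridging two carbons with no H on the oxygen (an ether).
(A) has a hydroxyl group (-OH) but the oxygen has H1, not H0 bridging two carbons.
(B) contains a methoxy ether (-OCH3), which satisfies every atom and bond constraint.
(C) has a carboxylic acid group (-C(=O)OH) but the -OH oxygen has H1; the =O is OX1, not OX2.
So the answer is (B).

B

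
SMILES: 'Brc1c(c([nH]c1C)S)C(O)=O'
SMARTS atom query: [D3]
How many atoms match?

5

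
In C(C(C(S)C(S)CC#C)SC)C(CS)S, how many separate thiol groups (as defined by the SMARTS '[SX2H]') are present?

4

[SX2H] is the SMARTS for a thiol: an aliphatic sulfur with two connections, one being H.
The molecule carries 4 separate instances of a thiol (-SH) meeting every constraint; each maps to a distinct set of atoms, giving 4 matches.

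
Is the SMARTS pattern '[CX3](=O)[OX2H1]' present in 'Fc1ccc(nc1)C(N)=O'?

The pattern [CX3](=O)[OX2H1] describes an sp2 carbon double-bonded to O and single-bonded to an -OH oxygen — a carboxylic acid.
The closest candidate here is a primary amide (-C(=O)NH2), but the carbonyl is bonded to N, not to an -OH oxygen. No other fragment satisfies the full query, so there is no match.

No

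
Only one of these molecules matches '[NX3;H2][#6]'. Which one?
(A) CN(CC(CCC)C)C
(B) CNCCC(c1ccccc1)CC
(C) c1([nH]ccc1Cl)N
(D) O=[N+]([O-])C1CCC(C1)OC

C

[NX3;H2][#6] describes a trivalent nitrogen with two H attached to carbon (a primary amine).
(A) has a dimethylamino group (-N(CH3)2) but the nitrogen has H0, not H2.
(B) has an N-methylamino group (-NHCH3) but the nitrogen bears two carbons and only one H (H1), not H2.
(C) contains a primary amino group (-NH2), which satisfies every atom and bond constraint.
(D) has a nitro group (-[N+](=O)[O-]) but the nitrogen is [N+] with no H, not NX3H2.
So the answer is (C).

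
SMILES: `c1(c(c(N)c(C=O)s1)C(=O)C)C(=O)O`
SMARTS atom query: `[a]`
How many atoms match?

5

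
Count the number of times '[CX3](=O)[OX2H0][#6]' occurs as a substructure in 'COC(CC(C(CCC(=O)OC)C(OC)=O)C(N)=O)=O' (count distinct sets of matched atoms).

[CX3](=O)[OX2H0][#6] is the SMARTS for an ester: a carbonyl carbon bonded to an oxygen that is itself bonded to carbon (no H on that O).
The molecule carries 3 separate instances of a methyl-ester group (-C(=O)OCH3) meeting every constraint; each maps to a distinct set of atoms, giving 3 matches.

3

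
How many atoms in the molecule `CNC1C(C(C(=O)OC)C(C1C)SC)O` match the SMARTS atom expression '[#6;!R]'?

The query [#6;!R] means: carbon not in any ring.
Check the 15 heavy atoms by environment: 5× C (in 5-ring) → no; 1× S (acyclic) → no; 5× C (acyclic) → match; 1× N (acyclic) → no; 3× O (acyclic) → no.
That gives 5 matching atoms.

5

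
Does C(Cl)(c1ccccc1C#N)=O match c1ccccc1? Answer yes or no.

Yes

The pattern c1ccccc1 describes six aromatic carbons in a ring — a benzene ring.
The required atom environment is present in the molecule, so the pattern matches.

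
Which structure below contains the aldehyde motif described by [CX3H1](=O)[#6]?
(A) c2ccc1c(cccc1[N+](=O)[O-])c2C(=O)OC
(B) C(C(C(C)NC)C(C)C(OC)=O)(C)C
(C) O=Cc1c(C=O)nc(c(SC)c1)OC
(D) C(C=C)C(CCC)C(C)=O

C

[CX3H1](=O)[#6] describes an sp2 carbon with one H, double-bonded to O and single-bonded to carbon (an aldehyde).
(A) has a methyl-ester group (-C(=O)OCH3) but the carbonyl carbon has H0, not H1.
(B) has a methyl-ester group (-C(=O)OCH3) but the carbonyl carbon has H0, not H1.
(C) contains an aldehyde (-CHO), which satisfies every atom and bond constraint.
(D) has an acetyl/ketone group (-C(=O)CH3) but the carbonyl carbon has H0 (two carbon neighbours), not H1.
So the answer is (C).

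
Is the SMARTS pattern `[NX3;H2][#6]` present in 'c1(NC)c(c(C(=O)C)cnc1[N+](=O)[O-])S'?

No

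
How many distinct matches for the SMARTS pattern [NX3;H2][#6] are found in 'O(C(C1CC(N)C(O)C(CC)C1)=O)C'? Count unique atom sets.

[NX3;H2][#6] is the SMARTS for a primary amine: a trivalent nitrogen with two H attached to carbon.
Exactly one fragment in the molecule meets all constraints, giving 1 match.

1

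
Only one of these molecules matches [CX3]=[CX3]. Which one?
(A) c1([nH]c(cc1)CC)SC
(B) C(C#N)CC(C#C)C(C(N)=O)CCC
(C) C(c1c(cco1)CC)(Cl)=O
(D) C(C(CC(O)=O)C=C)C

D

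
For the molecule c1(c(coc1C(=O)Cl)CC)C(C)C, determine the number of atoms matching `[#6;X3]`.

5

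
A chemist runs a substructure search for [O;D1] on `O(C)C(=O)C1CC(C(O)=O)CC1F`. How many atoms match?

3

Check the 13 heavy atoms by environment: 2× C (D2) → no; 5× C (D3) → no; 3× O (D1) → match; 1× O (D2) → no; 1× C (D1) → no; 1× F (D1) → no.
That gives 3 matching atoms.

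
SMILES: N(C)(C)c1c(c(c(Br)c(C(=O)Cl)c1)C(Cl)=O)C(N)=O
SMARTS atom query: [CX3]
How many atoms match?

The query [CX3] means: C with X3: aliphatic carbon with exactly 3 total connections.
Check the 19 heavy atoms by environment: 6× c (aromatic, X3) → no; 1× Br (X1) → no; 3× C (X3) → match; 3× O (X1) → no; 2× Cl (X1) → no; 2× N (X3) → no; 2× C (X4) → no.
That gives 3 matching atoms.

3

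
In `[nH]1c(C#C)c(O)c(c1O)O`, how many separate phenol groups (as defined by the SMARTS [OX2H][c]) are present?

3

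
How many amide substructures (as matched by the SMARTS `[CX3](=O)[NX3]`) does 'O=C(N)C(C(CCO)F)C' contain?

1

[CX3](=O)[NX3] is the SMARTS for an amide: a carbonyl carbon bonded to a trivalent nitrogen.
Exactly one fragment in the molecule meets all constraints, giving 1 match.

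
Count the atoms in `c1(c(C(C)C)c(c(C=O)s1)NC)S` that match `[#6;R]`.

4

The query [#6;R] means: carbon that is part of a ring.
Check the 13 heavy atoms by environment: 1× s (aromatic, in 5-ring) → no; 4× c (aromatic, in 5-ring) → match; 1× N (acyclic) → no; 5× C (acyclic) → no; 1× O (acyclic) → no; 1× S (acyclic) → no.
That gives 4 matching atoms.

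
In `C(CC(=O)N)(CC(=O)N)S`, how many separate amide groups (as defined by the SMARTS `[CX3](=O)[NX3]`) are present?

2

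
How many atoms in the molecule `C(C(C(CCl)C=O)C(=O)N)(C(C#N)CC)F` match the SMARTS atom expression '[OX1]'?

Check the 16 heavy atoms by environment: 7× C (X4) → no; 2× C (X3) → no; 2× O (X1) → match; 1× N (X3) → no; 1× C (X2) → no; 1× N (X1) → no; 1× Cl (X1) → no; 1× F (X1) → no.
That gives 2 matching atoms.

2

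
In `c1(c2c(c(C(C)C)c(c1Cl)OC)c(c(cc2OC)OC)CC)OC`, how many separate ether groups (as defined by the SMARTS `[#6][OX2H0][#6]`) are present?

[#6][OX2H0][#6] is the SMARTS for an ether: an aliphatic oxygen bridging two carbons with no H on the oxygen.
The molecule carries 4 separate instances of a methoxy ether (-OCH3) meeting every constraint; each maps to a distinct set of atoms, giving 4 matches.

4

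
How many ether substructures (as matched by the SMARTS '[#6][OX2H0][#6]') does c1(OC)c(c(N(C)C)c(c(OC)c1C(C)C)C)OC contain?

3

[#6][OX2H0][#6] is the SMARTS for an ether: an aliphatic oxygen bridging two carbons with no H on the oxygen.
The molecule carries 3 separate instances of a methoxy ether (-OCH3) meeting every constraint; each maps to a distinct set of atoms, giving 3 matches.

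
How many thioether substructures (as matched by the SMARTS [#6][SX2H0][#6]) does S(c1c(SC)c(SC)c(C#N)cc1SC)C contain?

[#6][SX2H0][#6] is the SMARTS for a thioether: an aliphatic sulfur bridging two carbons with no H on the sulfur.
The molecule carries 4 separate instances of a methylthio ether (-SCH3) meeting every constraint; each maps to a distinct set of atoms, giving 4 matches.

4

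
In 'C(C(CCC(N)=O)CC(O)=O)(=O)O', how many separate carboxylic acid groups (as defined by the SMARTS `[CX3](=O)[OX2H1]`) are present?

[CX3](=O)[OX2H1] is the SMARTS for a carboxylic acid: an sp2 carbon double-bonded to O and single-bonded to an -OH oxygen.
The molecule carries 2 separate instances of a carboxylic acid group (-C(=O)OH) meeting every constraint; each maps to a distinct set of atoms, giving 2 matches.

2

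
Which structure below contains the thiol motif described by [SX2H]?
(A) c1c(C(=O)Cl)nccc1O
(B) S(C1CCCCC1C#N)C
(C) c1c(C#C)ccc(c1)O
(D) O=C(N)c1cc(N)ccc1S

[SX2H] describes an aliphatic sulfur with two connections, one being H (a thiol).
(A) has a hydroxyl group (-OH) but it is an -OH, not an -SH.
(B) has a methylthio ether (-SCH3) but the sulfur has H0 (bonded to two carbons), not H1.
(C) has a hydroxyl group (-OH) but it is an -OH, not an -SH.
(D) contains a thiol (-SH), which satisfies every atom and bond constraint.
So the answer is (D).

D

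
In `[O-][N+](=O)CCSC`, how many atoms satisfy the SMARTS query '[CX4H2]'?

The query [CX4H2] means: sp3 carbon (X4) with exactly two hydrogens.
Check the 7 heavy atoms by environment: 2× C (H2, X4) → match; 1× N (charge +1, H0, X3) → no; 1× O (charge -1, H0, X1) → no; 1× O (H0, X1) → no; 1× S (H0, X2) → no; 1× C (H3, X4) → no.
That gives 2 matching atoms.

2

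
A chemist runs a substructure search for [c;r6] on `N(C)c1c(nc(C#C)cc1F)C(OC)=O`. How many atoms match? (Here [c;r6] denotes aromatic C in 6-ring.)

5

The query [c;r6] means: aromatic carbon that belongs to a six-membered ring.
Check the 15 heavy atoms by environment: 1× n (aromatic, in 6-ring) → no; 5× c (aromatic, in 6-ring) → match; 1× N (acyclic) → no; 5× C (acyclic) → no; 2× O (acyclic) → no; 1× F (acyclic) → no.
That gives 5 matching atoms.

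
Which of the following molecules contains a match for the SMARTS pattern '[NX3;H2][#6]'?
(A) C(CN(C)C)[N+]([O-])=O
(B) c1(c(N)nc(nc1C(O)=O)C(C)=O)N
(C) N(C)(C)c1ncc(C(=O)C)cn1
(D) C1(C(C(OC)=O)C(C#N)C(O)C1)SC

[NX3;H2][#6] describes a trivalent nitrogen with two H attached to carbon (a primary amine).
(A) has a dimethylamino group (-N(CH3)2) but the nitrogen has H0, not H2.
(B) contains a primary amino group (-NH2), which satisfies every atom and bond constraint.
(C) has a dimethylamino group (-N(CH3)2) but the nitrogen has H0, not H2.
(D) has a nitrile (-C#N) but the nitrogen is NX1 (triple-bonded), not NX3 with two H.
So the answer is (B).

B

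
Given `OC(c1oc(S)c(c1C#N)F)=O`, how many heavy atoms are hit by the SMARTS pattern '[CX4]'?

Check the 12 heavy atoms by environment: 1× o (aromatic, X2) → no; 4× c (aromatic, X3) → no; 1× S (X2) → no; 1× C (X3) → no; 1× O (X1) → no; 1× O (X2) → no; 1× F (X1) → no; 1× C (X2) → no; 1× N (X1) → no.
No environment satisfies the query, so 0 matching atoms.

0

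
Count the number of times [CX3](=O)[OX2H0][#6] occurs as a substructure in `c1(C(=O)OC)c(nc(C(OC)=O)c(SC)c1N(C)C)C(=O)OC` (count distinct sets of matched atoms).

3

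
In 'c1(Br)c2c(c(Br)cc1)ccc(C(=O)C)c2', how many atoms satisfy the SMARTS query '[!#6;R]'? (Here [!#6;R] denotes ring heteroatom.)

0

The query [!#6;R] means: non-carbon atom that is part of a ring.
Check the 15 heavy atoms by environment: 10× c (aromatic, in 6-ring) → no; 2× Br (acyclic) → no; 2× C (acyclic) → no; 1× O (acyclic) → no.
No environment satisfies the query, so 0 matching atoms.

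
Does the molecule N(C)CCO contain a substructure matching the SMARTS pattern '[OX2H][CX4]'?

Yes

The pattern [OX2H][CX4] describes a hydroxyl oxygen bound to an sp3 (X4) carbon — an aliphatic alcohol.
The molecule carries a hydroxyl group (-OH), whose atoms satisfy every constraint of the query, so the pattern matches.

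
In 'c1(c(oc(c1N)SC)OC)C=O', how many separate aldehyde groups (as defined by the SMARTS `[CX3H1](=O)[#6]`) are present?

1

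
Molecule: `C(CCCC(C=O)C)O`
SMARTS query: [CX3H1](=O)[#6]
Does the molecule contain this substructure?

Yes

The pattern [CX3H1](=O)[#6] describes an sp2 carbon with one H, double-bonded to O and single-bonded to carbon — an aldehyde.
The molecule carries an aldehyde (-CHO), whose atoms satisfy every constraint of the query, so the pattern matches.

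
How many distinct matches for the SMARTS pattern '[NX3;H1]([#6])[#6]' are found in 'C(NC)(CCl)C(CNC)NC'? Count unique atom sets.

3

[NX3;H1]([#6])[#6] is the SMARTS for a secondary amine: a trivalent nitrogen with one H, bonded to two carbons.
The molecule carries 3 separate instances of an N-methylamino group (-NHCH3) meeting every constraint; each maps to a distinct set of atoms, giving 3 matches.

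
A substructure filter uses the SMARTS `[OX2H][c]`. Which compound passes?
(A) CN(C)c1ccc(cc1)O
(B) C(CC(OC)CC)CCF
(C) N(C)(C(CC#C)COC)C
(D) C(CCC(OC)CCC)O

[OX2H][c] describes a hydroxyl oxygen attached to an aromatic carbon (a phenol).
(A) contains a hydroxyl group (-OH), which satisfies every atom and bond constraint.
(B) has a methoxy ether (-OCH3) but the oxygen has H0, not H1.
(C) has a methoxy ether (-OCH3) but the oxygen has H0, not H1.
(D) has a hydroxyl group (-OH) but the -OH is on an aliphatic carbon, not an aromatic c.
So the answer is (A).

A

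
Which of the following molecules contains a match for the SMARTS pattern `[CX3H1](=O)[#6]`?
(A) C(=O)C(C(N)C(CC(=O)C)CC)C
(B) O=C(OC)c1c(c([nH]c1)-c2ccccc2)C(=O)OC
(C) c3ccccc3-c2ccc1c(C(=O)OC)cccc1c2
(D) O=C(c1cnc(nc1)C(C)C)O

[CX3H1](=O)[#6] describes an sp2 carbon with one H, double-bonded to O and single-bonded to carbon (an aldehyde).
(A) contains an aldehyde (-CHO), which satisfies every atom and bond constraint.
(B) has a methyl-ester group (-C(=O)OCH3) but the carbonyl carbon has H0, not H1.
(C) has a methyl-ester group (-C(=O)OCH3) but the carbonyl carbon has H0, not H1.
(D) has a carboxylic acid group (-C(=O)OH) but the carbonyl carbon has H0 and is bonded to O, not H1.
So the answer is (A).

A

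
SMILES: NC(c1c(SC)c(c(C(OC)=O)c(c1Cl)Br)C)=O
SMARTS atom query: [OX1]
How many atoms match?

The query [OX1] means: aliphatic oxygen with one total connection — typically a carbonyl =O or an oxide.
Check the 18 heavy atoms by environment: 6× c (aromatic, X3) → no; 2× C (X3) → no; 2× O (X1) → match; 1× N (X3) → no; 3× C (X4) → no; 1× Cl (X1) → no; 1× O (X2) → no; 1× Br (X1) → no; 1× S (X2) → no.
That gives 2 matching atoms.

2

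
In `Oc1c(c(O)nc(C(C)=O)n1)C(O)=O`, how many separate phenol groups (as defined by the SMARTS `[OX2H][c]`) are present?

2

[OX2H][c] is the SMARTS for a phenol: a hydroxyl oxygen attached to an aromatic carbon.
The molecule carries 2 separate instances of a hydroxyl group (-OH) meeting every constraint; each maps to a distinct set of atoms, giving 2 matches.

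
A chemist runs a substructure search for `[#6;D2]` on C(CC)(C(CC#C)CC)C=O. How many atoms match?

5

Check the 11 heavy atoms by environment: 5× C (D2) → match; 2× C (D3) → no; 3× C (D1) → no; 1× O (D1) → no.
That gives 5 matching atoms.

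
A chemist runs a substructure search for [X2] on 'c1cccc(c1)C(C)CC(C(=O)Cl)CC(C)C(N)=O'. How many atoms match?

0

The query [X2] means: any atom with exactly two total connections (bonds + H).
Check the 19 heavy atoms by environment: 7× C (X4) → no; 2× C (X3) → no; 2× O (X1) → no; 1× Cl (X1) → no; 6× c (aromatic, X3) → no; 1× N (X3) → no.
No environment satisfies the query, so 0 matching atoms.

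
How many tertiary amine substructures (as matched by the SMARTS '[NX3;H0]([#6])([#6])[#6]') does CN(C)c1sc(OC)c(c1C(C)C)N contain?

1

[NX3;H0]([#6])([#6])[#6] is the SMARTS for a tertiary amine: a trivalent nitrogen with no H, bonded to three carbons.
Exactly one fragment in the molecule meets all constraints, giving 1 match.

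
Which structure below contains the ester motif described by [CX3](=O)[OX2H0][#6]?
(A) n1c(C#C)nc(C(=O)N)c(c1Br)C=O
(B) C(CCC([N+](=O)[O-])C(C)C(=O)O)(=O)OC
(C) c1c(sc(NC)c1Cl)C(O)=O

[CX3](=O)[OX2H0][#6] describes a carbonyl carbon bonded to an oxygen that is itself bonded to carbon (no H on that O) (an ester).
(A) has a primary amide (-C(=O)NH2) but the carbonyl is bonded to N, not to an O-C linkage.
(B) contains a methyl-ester group (-C(=O)OCH3), which satisfies every atom and bond constraint.
(C) has a carboxylic acid group (-C(=O)OH) but the singly-bonded O carries H (OX2H1, not H0).
So the answer is (B).

B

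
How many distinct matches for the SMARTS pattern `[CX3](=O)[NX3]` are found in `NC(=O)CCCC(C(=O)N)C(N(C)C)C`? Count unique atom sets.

2

[CX3](=O)[NX3] is the SMARTS for an amide: a carbonyl carbon bonded to a trivalent nitrogen.
The molecule carries 2 separate instances of a primary amide (-C(=O)NH2) meeting every constraint; each maps to a distinct set of atoms, giving 2 matches.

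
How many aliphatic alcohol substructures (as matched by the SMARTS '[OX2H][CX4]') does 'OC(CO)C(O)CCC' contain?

[OX2H][CX4] is the SMARTS for an aliphatic alcohol: a hydroxyl oxygen bound to an sp3 (X4) carbon.
The molecule carries 3 separate instances of a hydroxyl group (-OH) meeting every constraint; each maps to a distinct set of atoms, giving 3 matches.

3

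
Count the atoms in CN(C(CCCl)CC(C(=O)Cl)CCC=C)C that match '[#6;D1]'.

The query [#6;D1] means: carbon bonded to exactly one heavy atom.
Check the 16 heavy atoms by environment: 6× C (D2) → no; 3× C (D3) → no; 1× N (D3) → no; 3× C (D1) → match; 1× O (D1) → no; 2× Cl (D1) → no.
That gives 3 matching atoms.

3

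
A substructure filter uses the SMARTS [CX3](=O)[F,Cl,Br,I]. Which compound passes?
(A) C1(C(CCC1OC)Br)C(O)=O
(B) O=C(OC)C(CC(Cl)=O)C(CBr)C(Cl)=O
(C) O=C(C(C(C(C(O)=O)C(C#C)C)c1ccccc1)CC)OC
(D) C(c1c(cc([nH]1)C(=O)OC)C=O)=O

B

[CX3](=O)[F,Cl,Br,I] describes a carbonyl carbon bonded to a halogen (an acyl halide).
(A) has a carboxylic acid group (-C(=O)OH) but the carbonyl is bonded to -OH, not to a halogen.
(B) contains an acyl chloride (-C(=O)Cl), which satisfies every atom and bond constraint.
(C) has a carboxylic acid group (-C(=O)OH) but the carbonyl is bonded to -OH, not to a halogen.
(D) has a methyl-ester group (-C(=O)OCH3) but the carbonyl is bonded to -O-C, not to a halogen.
So the answer is (B).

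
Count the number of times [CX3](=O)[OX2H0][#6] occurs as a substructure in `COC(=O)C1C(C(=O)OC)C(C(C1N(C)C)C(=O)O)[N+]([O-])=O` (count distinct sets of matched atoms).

2

[CX3](=O)[OX2H0][#6] is the SMARTS for an ester: a carbonyl carbon bonded to an oxygen that is itself bonded to carbon (no H on that O).
The molecule carries 2 separate instances of a methyl-ester group (-C(=O)OCH3) meeting every constraint; each maps to a distinct set of atoms, giving 2 matches.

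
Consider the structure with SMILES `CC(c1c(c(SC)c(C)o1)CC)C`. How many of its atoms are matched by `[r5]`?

5

Check the 13 heavy atoms by environment: 1× o (aromatic, in 5-ring) → match; 4× c (aromatic, in 5-ring) → match; 1× S (acyclic) → no; 7× C (acyclic) → no.
Summing the matching environments: 1 + 4 = 5 matching atoms.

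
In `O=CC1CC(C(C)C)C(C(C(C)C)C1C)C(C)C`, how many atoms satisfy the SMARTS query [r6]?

6

The query [r6] means: r6 matches atoms in a six-membered ring.
Check the 18 heavy atoms by environment: 6× C (in 6-ring) → match; 11× C (acyclic) → no; 1× O (acyclic) → no.
That gives 6 matching atoms.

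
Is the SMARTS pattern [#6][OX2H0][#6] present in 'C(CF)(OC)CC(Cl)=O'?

Yes

The pattern [#6][OX2H0][#6] describes an aliphatic oxygen bridging two carbons with no H on the oxygen — an ether.
The molecule carries a methoxy ether (-OCH3), whose atoms satisfy every constraint of the query, so the pattern matches.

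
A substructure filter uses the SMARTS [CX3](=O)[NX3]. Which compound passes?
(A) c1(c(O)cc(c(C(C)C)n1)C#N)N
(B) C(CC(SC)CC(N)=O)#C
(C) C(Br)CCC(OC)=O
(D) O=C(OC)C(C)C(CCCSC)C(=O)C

B

[CX3](=O)[NX3] describes a carbonyl carbon bonded to a trivalent nitrogen (an amide).
(A) has a nitrile (-C#N) but the nitrile N is NX1 (triple-bonded), not NX3.
(B) contains a primary amide (-C(=O)NH2), which satisfies every atom and bond constraint.
(C) has a methyl-ester group (-C(=O)OCH3) but the carbonyl is bonded to O, not to an NX3 nitrogen.
(D) has a methyl-ester group (-C(=O)OCH3) but the carbonyl is bonded to O, not to an NX3 nitrogen.
So the answer is (B).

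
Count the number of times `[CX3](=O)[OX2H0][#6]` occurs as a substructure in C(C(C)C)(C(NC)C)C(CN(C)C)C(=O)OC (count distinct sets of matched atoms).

[CX3](=O)[OX2H0][#6] is the SMARTS for an ester: a carbonyl carbon bonded to an oxygen that is itself bonded to carbon (no H on that O).
Exactly one fragment in the molecule meets all constraints, giving 1 match.

1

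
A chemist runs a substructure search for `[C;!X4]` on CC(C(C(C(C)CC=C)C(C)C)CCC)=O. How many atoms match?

3

The query [C;!X4] means: aliphatic carbon that does not have four total connections.
Check the 16 heavy atoms by environment: 12× C (X4) → no; 3× C (X3) → match; 1× O (X1) → no.
That gives 3 matching atoms.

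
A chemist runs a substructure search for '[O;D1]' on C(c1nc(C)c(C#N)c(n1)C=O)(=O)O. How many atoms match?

3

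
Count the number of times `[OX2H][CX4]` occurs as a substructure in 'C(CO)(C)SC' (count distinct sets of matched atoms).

1

[OX2H][CX4] is the SMARTS for an aliphatic alcohol: a hydroxyl oxygen bound to an sp3 (X4) carbon.
Exactly one fragment in the molecule meets all constraints, giving 1 match.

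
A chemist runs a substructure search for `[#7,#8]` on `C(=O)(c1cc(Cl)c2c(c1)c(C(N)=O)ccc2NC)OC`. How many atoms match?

5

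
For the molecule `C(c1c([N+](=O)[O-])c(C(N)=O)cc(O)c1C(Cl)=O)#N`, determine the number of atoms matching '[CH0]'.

3

The query [CH0] means: aliphatic carbon with no attached hydrogen.
Check the 18 heavy atoms by environment: 1× c (aromatic, H1) → no; 5× c (aromatic, H0) → no; 1× N (charge +1, H0) → no; 1× O (charge -1, H0) → no; 3× O (H0) → no; 3× C (H0) → match; 1× Cl (H0) → no; 1× N (H2) → no; 1× O (H1) → no; 1× N (H0) → no.
That gives 3 matching atoms.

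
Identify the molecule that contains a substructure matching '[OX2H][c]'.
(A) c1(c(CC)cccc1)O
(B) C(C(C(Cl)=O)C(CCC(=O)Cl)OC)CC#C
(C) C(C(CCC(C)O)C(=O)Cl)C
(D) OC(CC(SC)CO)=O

A

[OX2H][c] describes a hydroxyl oxygen attached to an aromatic carbon (a phenol).
(A) contains a hydroxyl group (-OH), which satisfies every atom and bond constraint.
(B) has a methoxy ether (-OCH3) but the oxygen has H0, not H1.
(C) has a hydroxyl group (-OH) but the -OH is on an aliphatic carbon, not an aromatic c.
(D) has a hydroxyl group (-OH) but the -OH is on an aliphatic carbon, not an aromatic c.
So the answer is (A).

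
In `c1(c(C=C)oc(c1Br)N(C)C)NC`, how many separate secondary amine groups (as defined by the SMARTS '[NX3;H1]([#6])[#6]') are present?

1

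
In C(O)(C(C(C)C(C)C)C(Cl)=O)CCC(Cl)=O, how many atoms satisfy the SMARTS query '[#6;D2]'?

2

The query [#6;D2] means: any carbon bonded to exactly two heavy atoms.
Check the 16 heavy atoms by environment: 2× C (D2) → match; 6× C (D3) → no; 3× C (D1) → no; 3× O (D1) → no; 2× Cl (D1) → no.
That gives 2 matching atoms.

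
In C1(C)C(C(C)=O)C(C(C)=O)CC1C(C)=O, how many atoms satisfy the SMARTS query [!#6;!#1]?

3

The query [!#6;!#1] means: not carbon and not hydrogen — any heteroatom.
Check the 15 heavy atoms by environment: 12× C → no; 3× O → match.
That gives 3 matching atoms.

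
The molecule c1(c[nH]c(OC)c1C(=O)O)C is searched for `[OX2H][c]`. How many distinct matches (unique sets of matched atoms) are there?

0

[OX2H][c] is the SMARTS for a phenol: a hydroxyl oxygen attached to an aromatic carbon.
The molecule has a methoxy ether (-OCH3), but the oxygen has H0, not H1; nothing else fits, so there are 0 matches.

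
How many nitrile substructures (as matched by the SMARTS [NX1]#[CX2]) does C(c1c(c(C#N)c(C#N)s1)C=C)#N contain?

3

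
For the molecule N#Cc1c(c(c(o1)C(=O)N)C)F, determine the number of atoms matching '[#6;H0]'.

6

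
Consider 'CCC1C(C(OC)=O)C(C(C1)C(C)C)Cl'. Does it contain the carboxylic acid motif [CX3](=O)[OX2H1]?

The pattern [CX3](=O)[OX2H1] describes an sp2 carbon double-bonded to O and single-bonded to an -OH oxygen — a carboxylic acid.
The closest candidate here is a methyl-ester group (-C(=O)OCH3), but the singly-bonded O has no H (OX2H0, not OX2H1). No other fragment satisfies the full query, so there is no match.

No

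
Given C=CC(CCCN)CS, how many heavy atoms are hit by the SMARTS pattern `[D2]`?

5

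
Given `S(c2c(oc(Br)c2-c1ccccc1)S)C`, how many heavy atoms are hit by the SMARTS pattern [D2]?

The query [D2] means: atom with exactly two heavy-atom neighbours.
Check the 15 heavy atoms by environment: 1× o (aromatic, D2) → match; 5× c (aromatic, D3) → no; 1× Br (D1) → no; 1× S (D1) → no; 1× S (D2) → match; 1× C (D1) → no; 5× c (aromatic, D2) → match.
Summing the matching environments: 1 + 1 + 5 = 7 matching atoms.

7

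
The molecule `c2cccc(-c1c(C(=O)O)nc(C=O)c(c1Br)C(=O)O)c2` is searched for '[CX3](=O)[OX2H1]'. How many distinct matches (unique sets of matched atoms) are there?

[CX3](=O)[OX2H1] is the SMARTS for a carboxylic acid: an sp2 carbon double-bonded to O and single-bonded to an -OH oxygen.
The molecule carries 2 separate instances of a carboxylic acid group (-C(=O)OH) meeting every constraint; each maps to a distinct set of atoms, giving 2 matches.

2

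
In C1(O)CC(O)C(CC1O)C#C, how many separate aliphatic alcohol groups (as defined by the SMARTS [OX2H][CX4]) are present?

3

[OX2H][CX4] is the SMARTS for an aliphatic alcohol: a hydroxyl oxygen bound to an sp3 (X4) carbon.
The molecule carries 3 separate instances of a hydroxyl group (-OH) meeting every constraint; each maps to a distinct set of atoms, giving 3 matches.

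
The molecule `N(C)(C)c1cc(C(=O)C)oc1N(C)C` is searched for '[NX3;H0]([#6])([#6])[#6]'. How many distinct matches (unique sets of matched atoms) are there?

[NX3;H0]([#6])([#6])[#6] is the SMARTS for a tertiary amine: a trivalent nitrogen with no H, bonded to three carbons.
The molecule carries 2 separate instances of a dimethylamino group (-N(CH3)2) meeting every constraint; each maps to a distinct set of atoms, giving 2 matches.

2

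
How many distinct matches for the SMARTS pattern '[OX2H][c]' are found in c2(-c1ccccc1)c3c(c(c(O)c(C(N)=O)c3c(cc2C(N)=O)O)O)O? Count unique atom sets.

4

[OX2H][c] is the SMARTS for a phenol: a hydroxyl oxygen attached to an aromatic carbon.
The molecule carries 4 separate instances of a hydroxyl group (-OH) meeting every constraint; each maps to a distinct set of atoms, giving 4 matches.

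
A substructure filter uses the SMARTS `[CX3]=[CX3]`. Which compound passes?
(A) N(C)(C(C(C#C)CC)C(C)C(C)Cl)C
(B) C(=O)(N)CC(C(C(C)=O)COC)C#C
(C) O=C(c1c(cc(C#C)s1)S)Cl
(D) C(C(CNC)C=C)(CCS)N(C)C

D

[CX3]=[CX3] describes a non-aromatic C=C double bond between two sp2 carbons (an alkene).
(A) has an ethynyl group (-C#CH) but the C-C bond is a triple bond, not a double bond.
(B) has an ethynyl group (-C#CH) but the C-C bond is a triple bond, not a double bond.
(C) has an ethynyl group (-C#CH) but the C-C bond is a triple bond, not a double bond.
(D) contains a vinyl group (-CH=CH2), which satisfies every atom and bond constraint.
So the answer is (D).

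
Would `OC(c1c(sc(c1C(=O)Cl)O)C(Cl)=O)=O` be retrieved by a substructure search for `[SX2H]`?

No

The pattern [SX2H] describes an aliphatic sulfur with two connections, one being H — a thiol.
The closest candidate here is a hydroxyl group (-OH), but it is an -OH, not an -SH. No other fragment satisfies the full query, so there is no match.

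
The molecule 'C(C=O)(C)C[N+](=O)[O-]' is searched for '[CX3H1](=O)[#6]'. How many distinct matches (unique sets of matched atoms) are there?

1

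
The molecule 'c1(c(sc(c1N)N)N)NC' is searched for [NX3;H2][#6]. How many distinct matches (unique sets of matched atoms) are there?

[NX3;H2][#6] is the SMARTS for a primary amine: a trivalent nitrogen with two H attached to carbon.
The molecule carries 3 separate instances of a primary amino group (-NH2) meeting every constraint; each maps to a distinct set of atoms, giving 3 matches.

3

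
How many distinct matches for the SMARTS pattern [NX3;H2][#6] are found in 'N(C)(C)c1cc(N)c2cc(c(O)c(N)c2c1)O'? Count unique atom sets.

[NX3;H2][#6] is the SMARTS for a primary amine: a trivalent nitrogen with two H attached to carbon.
The molecule carries 2 separate instances of a primary amino group (-NH2) meeting every constraint; each maps to a distinct set of atoms, giving 2 matches.

2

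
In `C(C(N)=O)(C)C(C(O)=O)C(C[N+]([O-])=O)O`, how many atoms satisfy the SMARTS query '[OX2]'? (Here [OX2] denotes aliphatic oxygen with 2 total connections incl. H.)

2

The query [OX2] means: aliphatic oxygen with two total connections — ether, hydroxyl, or ester single-bond O.
Check the 15 heavy atoms by environment: 5× C (X4) → no; 1× N (charge +1, X3) → no; 1× O (charge -1, X1) → no; 3× O (X1) → no; 2× C (X3) → no; 1× N (X3) → no; 2× O (X2) → match.
That gives 2 matching atoms.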